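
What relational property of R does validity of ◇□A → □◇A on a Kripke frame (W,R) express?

convergence: ∀x ∀y ∀z (Rxy ∧ Rxz → ∃w (Ryw ∧ Rzw))

Suppose ◇□A→□◇A is valid. Take Rxy, Rxz and set V(A)={w : Ryw}. Then □A at y so ◇□A at x, so □◇A at x, so ◇A at z, giving w with Rzw and Ryw.
The converse is a direct semantic check.
Frame condition: ∀x ∀y ∀z (Rxy ∧ Rxz → ∃w (Ryw ∧ Rzw)).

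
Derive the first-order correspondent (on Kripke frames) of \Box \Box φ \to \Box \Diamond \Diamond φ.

\forall x \forall z (xRz \to \exists w (x R^2 w \wedge z R^2 w))

This is a Sahlqvist (Geach-type) schema ◇^0□^2φ → □^1◇^2φ.
Minimal-valuation argument: fix x; take any y with xR^0y and any z with xR^1z. Set V(φ) to the set of worlds R-reachable from y in exactly 2 steps. Then □^2φ holds at y, so the antecedent holds at x; validity forces ◇^2φ at z, giving a w with zR^2w and yR^2w.
First-order correspondent: \forall x \forall z (xRz \to \exists w (x R^2 w \wedge z R^2 w)).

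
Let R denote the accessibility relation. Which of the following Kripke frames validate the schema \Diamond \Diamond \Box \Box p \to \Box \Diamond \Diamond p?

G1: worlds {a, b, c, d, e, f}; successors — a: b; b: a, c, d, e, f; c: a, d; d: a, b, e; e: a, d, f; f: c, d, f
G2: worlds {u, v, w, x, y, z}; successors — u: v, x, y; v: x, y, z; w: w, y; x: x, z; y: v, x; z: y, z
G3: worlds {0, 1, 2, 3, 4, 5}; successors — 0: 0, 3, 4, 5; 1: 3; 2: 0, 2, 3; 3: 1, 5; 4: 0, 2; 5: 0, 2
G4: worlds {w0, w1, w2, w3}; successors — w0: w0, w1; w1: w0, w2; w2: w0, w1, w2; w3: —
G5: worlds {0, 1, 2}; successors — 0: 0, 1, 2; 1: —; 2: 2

This is the axiom for a generalized confluence (Geach) condition; its first-order frame correspondent is \forall x \forall y \forall z ((x R^2 y \wedge xRz) \to \exists w (y R^2 w \wedge z R^2 w)).
G1: satisfies the condition.
G2: satisfies the condition.
G3: fails — 0R²1, 0R3 but no w with 1R²w and 3R²w.
G4: satisfies the condition.
G5: fails — 0R²0, 0R1 but no w with 0R²w and 1R²w.

G1, G2, G4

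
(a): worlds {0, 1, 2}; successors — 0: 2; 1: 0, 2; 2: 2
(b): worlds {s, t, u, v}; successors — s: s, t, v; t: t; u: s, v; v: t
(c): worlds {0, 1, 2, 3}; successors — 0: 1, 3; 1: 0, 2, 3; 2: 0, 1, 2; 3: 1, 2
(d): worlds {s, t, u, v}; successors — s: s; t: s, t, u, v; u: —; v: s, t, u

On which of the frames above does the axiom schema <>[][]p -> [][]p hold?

This is the axiom for a generalized confluence (Geach) condition; its first-order frame correspondent is forall x forall y forall z ((xRy & x R^2 z) -> exists w (y R^2 w & z = w)).
(a): holds.
(b): fails — sRt, sR²s but no w with tR²w and s=w.
(c): holds.
(d): fails — tRs, tR²t but no w with sR²w and t=w.

(a), (c)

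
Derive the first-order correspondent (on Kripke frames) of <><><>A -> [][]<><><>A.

This is a Sahlqvist (Geach-type) schema ◇^3□^0A → □^2◇^3A.
Minimal-valuation argument: fix x; take any y with xR^3y and any z with xR^2z. Set V(A) to the set of worlds R-reachable from y in exactly 0 steps. Then □^0A holds at y, so the antecedent holds at x; validity forces ◇^3A at z, giving a w with zR^3w and yR^0w.
First-order correspondent: forall x forall y forall z ((x R^3 y & x R^2 z) -> exists w (y = w & z R^3 w)).

forall x forall y forall z ((x R^3 y & x R^2 z) -> exists w (y = w & z R^3 w))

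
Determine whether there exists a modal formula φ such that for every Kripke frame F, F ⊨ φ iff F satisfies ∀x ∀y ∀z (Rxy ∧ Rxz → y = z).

Yes: it is partial functionality, defined by the CD schema ◇r → □r.
Suppose ◇r→□r is valid. Take Rxy, Rxz and set V(r)={y}. Then ◇r at x, so □r at x, so r at z, i.e. z=y.

Yes, by ◇r → □r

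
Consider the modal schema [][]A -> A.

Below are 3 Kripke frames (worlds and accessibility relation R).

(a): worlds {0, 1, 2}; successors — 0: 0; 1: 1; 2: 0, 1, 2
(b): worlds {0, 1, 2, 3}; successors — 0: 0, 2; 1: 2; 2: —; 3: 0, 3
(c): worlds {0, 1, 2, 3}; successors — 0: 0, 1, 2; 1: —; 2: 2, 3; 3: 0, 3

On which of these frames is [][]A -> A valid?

The schema corresponds to a generalized confluence (Geach) condition: forall x exists w (x R^2 w & x = w).
(a): ✓.
(b): fails — at 1 but no w with 1R²w and 1=w.
(c): fails — at 1 but no w with 1R²w and 1=w.
Valid on: (a).

(a)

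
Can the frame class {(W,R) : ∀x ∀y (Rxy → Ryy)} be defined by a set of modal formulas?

Yes, by □(□q → q)

The condition is shift-reflexivity. A defining modal formula is □(□q → q).
Suppose □(□q→q) is valid. Take Rxy and set V(q)={w : Ryw}. Then at y, □q holds; since □(□q→q) at x, □q→q at y, so q at y, i.e. Ryy.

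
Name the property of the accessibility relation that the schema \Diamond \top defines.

◇⊤ holds at w iff w has a successor, so frame-validity of ◇⊤ is exactly seriality. Equivalently via □p → ◇p:
Suppose □p→◇p is valid. At any x set V(p)=W. Then □p at x, so ◇p at x, so x has a successor.
Conversely, any frame satisfying \forall x \exists y Rxy validates the schema.
Frame condition: \forall x \exists y Rxy.

seriality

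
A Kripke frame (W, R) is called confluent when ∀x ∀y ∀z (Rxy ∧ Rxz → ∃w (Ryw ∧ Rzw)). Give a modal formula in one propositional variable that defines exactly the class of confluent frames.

◇□r → □◇r

This is convergence; the standard corresponding axiom is .2: ◇□r → □◇r.
Suppose ◇□r→□◇r is valid. Take Rxy, Rxz and set V(r)={w : Ryw}. Then □r at y so ◇□r at x, so □◇r at x, so ◇r at z, giving w with Rzw and Ryw.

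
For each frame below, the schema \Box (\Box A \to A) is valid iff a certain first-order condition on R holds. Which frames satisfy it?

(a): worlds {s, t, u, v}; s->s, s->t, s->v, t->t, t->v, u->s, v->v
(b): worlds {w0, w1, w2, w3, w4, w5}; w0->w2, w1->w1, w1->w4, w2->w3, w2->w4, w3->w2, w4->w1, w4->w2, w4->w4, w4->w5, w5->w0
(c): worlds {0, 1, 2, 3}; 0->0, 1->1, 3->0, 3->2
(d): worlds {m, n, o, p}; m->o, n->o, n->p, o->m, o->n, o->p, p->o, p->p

This is the axiom for shift-reflexivity; its first-order frame correspondent is \forall x \forall y (Rxy \to Ryy).
(a): condition met.
(b): fails — Rw3w2 but not Rw2w2.
(c): fails — R32 but not R22.
(d): fails — Rom but not Rmm.

(a)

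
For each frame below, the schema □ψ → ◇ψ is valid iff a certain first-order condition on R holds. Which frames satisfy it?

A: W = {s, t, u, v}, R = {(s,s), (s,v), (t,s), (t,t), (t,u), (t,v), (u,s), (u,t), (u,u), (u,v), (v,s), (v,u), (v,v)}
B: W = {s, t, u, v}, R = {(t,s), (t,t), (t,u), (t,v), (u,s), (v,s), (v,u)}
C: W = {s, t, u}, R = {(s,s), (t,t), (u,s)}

A, C

The schema corresponds to seriality: ∀x ∃y Rxy.
A: condition met.
B: fails — world s has no successor.
C: condition met.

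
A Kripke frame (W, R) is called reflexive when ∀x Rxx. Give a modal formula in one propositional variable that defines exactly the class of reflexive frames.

The condition is reflexivity. The T schema □r → r defines it.
Suppose □r→r is valid. At any x set V(r)={w : Rxw}. Then □r holds at x, so r holds at x, i.e. Rxx.

□r → r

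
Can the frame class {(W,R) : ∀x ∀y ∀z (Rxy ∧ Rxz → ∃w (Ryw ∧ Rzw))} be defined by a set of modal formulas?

This is a Sahlqvist condition; the .2 axiom ◇□r → □◇r defines it.

Definable; ◇□r → □◇r defines it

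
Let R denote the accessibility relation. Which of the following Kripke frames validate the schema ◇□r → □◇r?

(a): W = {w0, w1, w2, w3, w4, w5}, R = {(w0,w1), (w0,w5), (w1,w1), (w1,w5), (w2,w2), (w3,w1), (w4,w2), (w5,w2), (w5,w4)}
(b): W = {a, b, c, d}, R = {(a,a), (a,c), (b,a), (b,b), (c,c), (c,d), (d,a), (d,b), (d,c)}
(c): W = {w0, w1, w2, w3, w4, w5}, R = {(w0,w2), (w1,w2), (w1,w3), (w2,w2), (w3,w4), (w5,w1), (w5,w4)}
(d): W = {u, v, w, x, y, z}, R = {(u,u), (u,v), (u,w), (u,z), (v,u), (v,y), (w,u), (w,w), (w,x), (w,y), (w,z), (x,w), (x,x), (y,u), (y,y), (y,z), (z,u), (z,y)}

none

This is the axiom for convergence; its first-order frame correspondent is ∀x ∀y ∀z (Rxy ∧ Rxz → ∃w (Ryw ∧ Rzw)).
(a): fails — Rw0w5 and Rw0w1 but w5 and w1 have no common successor.
(b): fails — Rdc and Rdb but c and b have no common successor.
(c): fails — Rw1w2 and Rw1w3 but w2 and w3 have no common successor.
(d): fails — Rwx and Rwy but x and y have no common successor.
Valid on no frame.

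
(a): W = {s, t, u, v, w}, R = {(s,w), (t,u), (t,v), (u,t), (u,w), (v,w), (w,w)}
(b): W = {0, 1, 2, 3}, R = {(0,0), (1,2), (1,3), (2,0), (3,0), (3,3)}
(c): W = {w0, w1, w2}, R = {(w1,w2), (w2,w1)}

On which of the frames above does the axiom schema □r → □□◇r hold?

The schema corresponds to a generalized confluence (Geach) condition: ∀x ∀z (xR²z → ∃w (xRw ∧ zRw)).
(a): fails — tR²w but no w* with tRw* and wRw*.
(b): fails — 1R²0 but no w with 1Rw and 0Rw.
(c): condition met.

(c)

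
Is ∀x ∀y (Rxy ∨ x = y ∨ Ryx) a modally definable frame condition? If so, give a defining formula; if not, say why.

Not modally definable

Modal frame validity is preserved under disjoint unions.
Take 2 disjoint single-world reflexive frames: each is trivially connected, but their disjoint union has 2 worlds with no edge between distinct components, so it is not connected.
So no modal formula (or set of formulas) defines exactly the connected frames.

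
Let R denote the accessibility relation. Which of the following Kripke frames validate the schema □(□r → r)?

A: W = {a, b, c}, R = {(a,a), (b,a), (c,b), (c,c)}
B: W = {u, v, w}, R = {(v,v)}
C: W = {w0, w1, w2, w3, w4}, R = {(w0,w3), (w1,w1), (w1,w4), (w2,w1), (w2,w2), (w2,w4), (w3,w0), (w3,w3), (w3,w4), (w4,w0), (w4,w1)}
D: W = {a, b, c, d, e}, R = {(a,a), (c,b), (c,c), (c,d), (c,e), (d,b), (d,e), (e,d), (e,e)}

Frame correspondent (Sahlqvist): ∀x ∀y (Rxy → Ryy) — i.e. shift-reflexivity.
A: fails — Rcb but not Rbb.
B: ✓.
C: fails — Rw2w4 but not Rw4w4.
D: fails — Rcd but not Rdd.

B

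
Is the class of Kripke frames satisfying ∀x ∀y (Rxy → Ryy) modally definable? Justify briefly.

Yes, by □(□p → p)

Yes: it is shift-reflexivity, defined by the T□ schema □(□p → p).
Suppose □(□p→p) is valid. Take Rxy and set V(p)={w : Ryw}. Then at y, □p holds; since □(□p→p) at x, □p→p at y, so p at y, i.e. Ryy.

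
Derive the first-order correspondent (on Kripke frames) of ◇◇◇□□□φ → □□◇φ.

This is a Sahlqvist (Geach-type) schema ◇^3□^3φ → □^2◇^1φ.
Minimal-valuation argument: fix x; take any y with xR^3y and any z with xR^2z. Set V(φ) to the set of worlds R-reachable from y in exactly 3 steps. Then □^3φ holds at y, so the antecedent holds at x; validity forces ◇^1φ at z, giving a w with zR^1w and yR^3w.
First-order correspondent: ∀x ∀y ∀z ((xR³y ∧ xR²z) → ∃w (yR³w ∧ zRw)).

∀x ∀y ∀z ((xR³y ∧ xR²z) → ∃w (yR³w ∧ zRw))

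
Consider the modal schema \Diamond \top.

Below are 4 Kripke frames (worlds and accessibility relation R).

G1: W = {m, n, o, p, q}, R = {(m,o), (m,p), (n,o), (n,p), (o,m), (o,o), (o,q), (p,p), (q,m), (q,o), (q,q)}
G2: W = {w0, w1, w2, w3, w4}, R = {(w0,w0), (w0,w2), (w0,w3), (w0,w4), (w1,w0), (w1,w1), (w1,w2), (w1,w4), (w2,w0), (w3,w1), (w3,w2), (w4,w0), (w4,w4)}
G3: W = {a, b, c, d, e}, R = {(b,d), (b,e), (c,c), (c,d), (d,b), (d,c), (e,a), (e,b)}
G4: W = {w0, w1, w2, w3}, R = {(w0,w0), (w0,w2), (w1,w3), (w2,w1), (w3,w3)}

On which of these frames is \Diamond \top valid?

The schema corresponds to seriality: \forall x \exists y Rxy.
G1: satisfies the condition.
G2: satisfies the condition.
G3: fails — world a has no successor.
G4: satisfies the condition.

G1, G2, G4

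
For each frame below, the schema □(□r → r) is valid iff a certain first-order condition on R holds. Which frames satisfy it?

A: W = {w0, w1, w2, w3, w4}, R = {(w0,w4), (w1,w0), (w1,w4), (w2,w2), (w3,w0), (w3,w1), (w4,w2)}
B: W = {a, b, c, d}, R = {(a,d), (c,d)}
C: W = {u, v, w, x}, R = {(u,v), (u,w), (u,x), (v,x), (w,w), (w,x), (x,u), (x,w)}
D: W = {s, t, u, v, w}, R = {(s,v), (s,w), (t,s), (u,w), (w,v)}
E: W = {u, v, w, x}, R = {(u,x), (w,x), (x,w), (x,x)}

Frame correspondent (Sahlqvist): ∀x ∀y (Rxy → Ryy) — i.e. shift-reflexivity.
A: fails — Rw1w0 but not Rw0w0.
B: fails — Rad but not Rdd.
C: fails — Ruv but not Rvv.
D: fails — Ruw but not Rww.
E: fails — Rxw but not Rww.

none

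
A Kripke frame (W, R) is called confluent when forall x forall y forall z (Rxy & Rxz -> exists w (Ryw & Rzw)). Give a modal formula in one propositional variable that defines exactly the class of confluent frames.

◇□p → □◇p

This is convergence; the standard corresponding axiom is .2: ◇□p → □◇p.
Suppose ◇□p→□◇p is valid. Take Rxy, Rxz and set V(p)={w : Ryw}. Then □p at y so ◇□p at x, so □◇p at x, so ◇p at z, giving w with Rzw and Ryw.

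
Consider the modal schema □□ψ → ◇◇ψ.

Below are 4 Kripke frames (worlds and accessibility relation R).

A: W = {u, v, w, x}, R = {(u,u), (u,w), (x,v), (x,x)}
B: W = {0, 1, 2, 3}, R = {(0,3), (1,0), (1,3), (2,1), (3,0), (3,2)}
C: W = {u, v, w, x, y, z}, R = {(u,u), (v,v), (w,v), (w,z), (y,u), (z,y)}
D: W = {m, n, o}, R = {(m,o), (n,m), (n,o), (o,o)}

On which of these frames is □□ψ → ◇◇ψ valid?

This is the axiom for a generalized confluence (Geach) condition; its first-order frame correspondent is ∀x ∃w (xR²w ∧ xR²w).
A: fails — at v but no t with vR²t and vR²t.
B: condition met.
C: fails — at x but no t with xR²t and xR²t.
D: condition met.

B, D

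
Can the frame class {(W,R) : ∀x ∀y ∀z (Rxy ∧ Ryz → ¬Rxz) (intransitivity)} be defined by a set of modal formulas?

If a class were modally definable it would be closed under surjective bounded morphisms (Goldblatt–Thomason).
The 5-cycle (worlds 0,1,2,3,4 with 0→1→2→3→4→0) is intransitive. Mapping every world to a single reflexive point • is a surjective bounded morphism; the reflexive point is not intransitive (R••∧R•• but R••).
Hence intransitivity is not modally definable.

Not definable by any modal formula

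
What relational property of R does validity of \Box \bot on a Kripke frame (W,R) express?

emptiness of R: \forall x \forall y \neg Rxy

□⊥ is valid iff no world has any successor (otherwise □⊥ fails at any world with one).
The converse is a direct semantic check.
So the correspondent is emptiness of R.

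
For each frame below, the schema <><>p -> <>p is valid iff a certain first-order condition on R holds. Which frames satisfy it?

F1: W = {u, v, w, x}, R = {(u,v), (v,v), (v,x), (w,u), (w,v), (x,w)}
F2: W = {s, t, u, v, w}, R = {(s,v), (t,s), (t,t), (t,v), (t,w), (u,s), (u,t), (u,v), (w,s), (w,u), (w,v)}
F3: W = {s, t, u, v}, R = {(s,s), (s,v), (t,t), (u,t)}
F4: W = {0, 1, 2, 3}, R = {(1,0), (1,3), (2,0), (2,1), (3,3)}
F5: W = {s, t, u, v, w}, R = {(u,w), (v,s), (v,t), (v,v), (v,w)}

Frame correspondent (Sahlqvist): forall x forall y forall z (Rxy & Ryz -> Rxz) — i.e. transitivity.
F1: fails — Ruv and Rvx but not Rux.
F2: fails — Rwu and Rut but not Rwt.
F3: ✓.
F4: fails — R21 and R13 but not R23.
F5: ✓.

F3, F5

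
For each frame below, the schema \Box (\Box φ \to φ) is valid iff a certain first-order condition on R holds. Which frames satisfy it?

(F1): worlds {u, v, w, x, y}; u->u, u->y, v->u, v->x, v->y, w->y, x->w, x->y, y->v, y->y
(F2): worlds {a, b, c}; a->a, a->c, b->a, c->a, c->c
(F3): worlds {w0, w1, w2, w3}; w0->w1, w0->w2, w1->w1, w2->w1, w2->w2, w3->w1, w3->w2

(F2), (F3)

Frame correspondent (Sahlqvist): \forall x \forall y (Rxy \to Ryy) — i.e. shift-reflexivity.
(F1): fails — Rxw but not Rww.
(F2): holds.
(F3): holds.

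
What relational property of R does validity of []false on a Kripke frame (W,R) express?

□⊥ is valid iff no world has any successor (otherwise □⊥ fails at any world with one).
The converse is a direct semantic check.
So the correspondent is emptiness of R.

emptiness of R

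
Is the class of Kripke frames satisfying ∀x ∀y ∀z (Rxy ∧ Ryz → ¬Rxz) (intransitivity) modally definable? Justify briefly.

Modal frame validity is preserved under surjective bounded morphisms.
The 3-cycle (worlds w0,w1,w2 with w0→w1→w2→w0) is intransitive. Mapping every world to a single reflexive point • is a surjective bounded morphism; the reflexive point is not intransitive (R••∧R•• but R••).
So the class is not modally definable.

Not modally definable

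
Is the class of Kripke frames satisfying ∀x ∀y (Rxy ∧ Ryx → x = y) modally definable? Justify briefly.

Not definable by any modal formula

Modal frame validity is preserved under surjective bounded morphisms.
The 6-cycle (worlds 0,1,2,3,4,5 with 0→1→2→3→4→5→0) is antisymmetric. Sending even-indexed worlds to s and odd-indexed worlds to t is a surjective bounded morphism onto the two-world frame with s↔t, which is not antisymmetric.
So no modal formula (or set of formulas) defines exactly the antisymmetric frames.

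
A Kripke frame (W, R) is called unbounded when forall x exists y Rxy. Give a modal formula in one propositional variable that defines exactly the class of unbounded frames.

This is seriality; the standard corresponding axiom is D: □ψ → ◇ψ.
Suppose □ψ→◇ψ is valid. At any x set V(ψ)=W. Then □ψ at x, so ◇ψ at x, so x has a successor.

□ψ → ◇ψ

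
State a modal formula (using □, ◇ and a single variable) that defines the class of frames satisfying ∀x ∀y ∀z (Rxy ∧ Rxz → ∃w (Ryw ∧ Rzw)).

◇□s → □◇s

The condition is convergence. The .2 schema ◇□s → □◇s defines it.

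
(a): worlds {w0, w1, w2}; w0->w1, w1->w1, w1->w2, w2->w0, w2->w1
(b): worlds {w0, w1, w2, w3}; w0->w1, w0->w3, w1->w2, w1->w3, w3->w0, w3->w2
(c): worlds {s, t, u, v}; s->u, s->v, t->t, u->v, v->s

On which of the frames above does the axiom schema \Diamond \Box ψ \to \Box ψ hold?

none

Frame correspondent (Sahlqvist): \forall x \forall y \forall z (Rxy \wedge Rxz \to Ryz) — i.e. the Euclidean property.
(a): fails — Rw1w2 and Rw1w2 but not Rw2w2.
(b): fails — Rw0w1 and Rw0w1 but not Rw1w1.
(c): fails — Rsv and Rsv but not Rvv.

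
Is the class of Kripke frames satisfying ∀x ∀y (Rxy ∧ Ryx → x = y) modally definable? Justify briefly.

No

If a class were modally definable it would be closed under surjective bounded morphisms (Goldblatt–Thomason).
The 6-cycle (worlds 0,1,2,3,4,5 with 0→1→2→3→4→5→0) is antisymmetric. Sending even-indexed worlds to s and odd-indexed worlds to t is a surjective bounded morphism onto the two-world frame with s↔t, which is not antisymmetric.
So no modal formula (or set of formulas) defines exactly the antisymmetric frames.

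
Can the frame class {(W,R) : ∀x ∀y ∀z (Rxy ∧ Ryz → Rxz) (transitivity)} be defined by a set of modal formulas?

Yes — defined by □p → □□p

The condition is transitivity. A defining modal formula is □p → □□p.
Suppose □p→□□p is valid. Take Rxy, Ryz and set V(p)={w : Rxw}. Then □p at x, so □□p at x, so □p at y, so p at z, i.e. Rxz.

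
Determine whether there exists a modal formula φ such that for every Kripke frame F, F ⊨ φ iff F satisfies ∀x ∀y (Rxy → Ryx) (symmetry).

The condition is symmetry. A defining modal formula is p → □◇p.
Suppose p→□◇p is valid. Take Rxy and set V(p)={x}. Then p at x, so □◇p at x, so ◇p at y, so some z with Ryz has p; z=x, i.e. Ryx.

Yes, by p → □◇p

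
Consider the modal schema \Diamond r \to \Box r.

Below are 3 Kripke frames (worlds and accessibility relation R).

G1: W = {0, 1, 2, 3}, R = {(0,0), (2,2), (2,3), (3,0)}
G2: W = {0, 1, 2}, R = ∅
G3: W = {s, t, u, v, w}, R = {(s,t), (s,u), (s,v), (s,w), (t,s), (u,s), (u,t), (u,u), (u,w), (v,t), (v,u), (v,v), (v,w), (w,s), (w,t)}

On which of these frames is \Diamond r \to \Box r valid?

G2

Frame correspondent (Sahlqvist): \forall x \forall y \forall z (Rxy \wedge Rxz \to y = z) — i.e. partial functionality.
G1: fails — 2 sees both 2 and 3.
G2: ✓.
G3: fails — s sees both t and u.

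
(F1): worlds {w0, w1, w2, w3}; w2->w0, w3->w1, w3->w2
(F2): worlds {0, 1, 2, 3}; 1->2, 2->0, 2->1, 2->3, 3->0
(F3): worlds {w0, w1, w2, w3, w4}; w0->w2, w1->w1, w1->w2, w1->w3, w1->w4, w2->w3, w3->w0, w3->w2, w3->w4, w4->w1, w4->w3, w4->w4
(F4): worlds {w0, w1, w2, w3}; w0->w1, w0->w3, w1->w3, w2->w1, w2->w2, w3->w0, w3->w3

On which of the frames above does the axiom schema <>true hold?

This is the axiom for seriality; its first-order frame correspondent is forall x exists y Rxy.
(F1): fails — world w0 has no successor.
(F2): fails — world 0 has no successor.
(F3): condition met.
(F4): condition met.
Valid on: (F3), (F4).

(F3), (F4)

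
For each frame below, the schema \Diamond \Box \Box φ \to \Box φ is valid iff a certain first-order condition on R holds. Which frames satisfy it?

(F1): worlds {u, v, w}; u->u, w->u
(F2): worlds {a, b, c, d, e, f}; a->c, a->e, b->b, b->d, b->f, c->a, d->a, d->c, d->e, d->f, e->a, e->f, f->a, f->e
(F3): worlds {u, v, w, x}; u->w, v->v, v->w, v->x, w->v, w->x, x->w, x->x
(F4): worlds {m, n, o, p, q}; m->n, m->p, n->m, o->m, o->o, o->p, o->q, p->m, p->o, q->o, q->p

The schema corresponds to a generalized confluence (Geach) condition: \forall x \forall y \forall z ((xRy \wedge xRz) \to \exists w (y R^2 w \wedge z = w)).
(F1): ✓.
(F2): fails — bRd, bRb but no w with dR²w and b=w.
(F3): ✓.
(F4): fails — oRm, oRp but no w with mR²w and p=w.
Valid on: (F1), (F3).

(F1), (F3)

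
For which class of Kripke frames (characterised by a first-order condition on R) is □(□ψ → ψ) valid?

Shift-reflexivity

Suppose □(□ψ→ψ) is valid. Take Rxy and set V(ψ)={w : Ryw}. Then at y, □ψ holds; since □(□ψ→ψ) at x, □ψ→ψ at y, so ψ at y, i.e. Ryy.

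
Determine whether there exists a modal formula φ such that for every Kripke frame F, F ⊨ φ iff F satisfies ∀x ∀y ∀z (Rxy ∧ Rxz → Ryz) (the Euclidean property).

Yes: it is the Euclidean property, defined by the 5 schema ◇q → □◇q.
Suppose ◇q→□◇q is valid. Take Rxy, Rxz and set V(q)={y}. Then ◇q at x, so □◇q at x, so ◇q at z, so some w with Rzw has q; w=y, i.e. Rzy. By symmetry of the argument, Ryz.

Yes, by ◇q → □◇q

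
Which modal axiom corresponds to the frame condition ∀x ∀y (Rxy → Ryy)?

The condition is shift-reflexivity. The T□ schema □(□p → p) defines it.
Suppose □(□p→p) is valid. Take Rxy and set V(p)={w : Ryw}. Then at y, □p holds; since □(□p→p) at x, □p→p at y, so p at y, i.e. Ryy.

□(□p → p)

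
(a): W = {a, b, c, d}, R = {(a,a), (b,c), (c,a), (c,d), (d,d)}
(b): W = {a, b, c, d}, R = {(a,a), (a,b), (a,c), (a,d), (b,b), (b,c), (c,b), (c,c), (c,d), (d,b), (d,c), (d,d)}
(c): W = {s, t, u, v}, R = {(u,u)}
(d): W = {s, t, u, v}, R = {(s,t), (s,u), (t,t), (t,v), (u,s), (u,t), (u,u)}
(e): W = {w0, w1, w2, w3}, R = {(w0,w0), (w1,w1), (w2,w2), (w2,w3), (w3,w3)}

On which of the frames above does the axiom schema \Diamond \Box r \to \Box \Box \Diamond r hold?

This is the axiom for a generalized confluence (Geach) condition; its first-order frame correspondent is \forall x \forall y \forall z ((xRy \wedge x R^2 z) \to \exists w (yRw \wedge zRw)).
(a): fails — cRa, cR²d but no w with aRw and dRw.
(b): ✓.
(c): ✓.
(d): fails — sRt, sR²v but no w with tRw and vRw.
(e): ✓.

(b), (c), (e)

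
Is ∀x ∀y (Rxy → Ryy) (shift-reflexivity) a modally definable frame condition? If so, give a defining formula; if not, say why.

This is a Sahlqvist condition; the T□ axiom □(□q → q) defines it.
Suppose □(□q→q) is valid. Take Rxy and set V(q)={w : Ryw}. Then at y, □q holds; since □(□q→q) at x, □q→q at y, so q at y, i.e. Ryy.

Yes — defined by □(□q → q)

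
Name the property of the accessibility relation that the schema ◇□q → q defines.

symmetry: ∀x ∀y (Rxy → Ryx)

This is a form of the B axiom.
Its frame correspondent is symmetry — ∀x ∀y (Rxy → Ryx).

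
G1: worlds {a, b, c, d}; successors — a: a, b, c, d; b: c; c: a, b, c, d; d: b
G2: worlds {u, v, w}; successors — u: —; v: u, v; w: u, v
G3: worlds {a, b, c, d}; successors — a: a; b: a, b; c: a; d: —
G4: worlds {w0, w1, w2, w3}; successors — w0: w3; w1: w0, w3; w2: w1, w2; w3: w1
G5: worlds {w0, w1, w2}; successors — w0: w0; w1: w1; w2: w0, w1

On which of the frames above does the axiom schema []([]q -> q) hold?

G3, G5

The schema corresponds to shift-reflexivity: forall x forall y (Rxy -> Ryy).
G1: fails — Rcd but not Rdd.
G2: fails — Rvu but not Ruu.
G3: condition met.
G4: fails — Rw1w0 but not Rw0w0.
G5: condition met.
Valid on: G3, G5.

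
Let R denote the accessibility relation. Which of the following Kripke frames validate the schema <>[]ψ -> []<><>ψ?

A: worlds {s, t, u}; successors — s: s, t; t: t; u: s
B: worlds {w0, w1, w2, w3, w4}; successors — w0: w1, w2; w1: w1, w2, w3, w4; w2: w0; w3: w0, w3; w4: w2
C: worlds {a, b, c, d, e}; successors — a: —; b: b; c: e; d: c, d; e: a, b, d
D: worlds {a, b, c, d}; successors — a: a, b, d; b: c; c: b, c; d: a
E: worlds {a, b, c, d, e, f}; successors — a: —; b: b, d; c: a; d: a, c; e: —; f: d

A

This is the axiom for a generalized confluence (Geach) condition; its first-order frame correspondent is forall x forall y forall z ((xRy & xRz) -> exists w (yRw & z R^2 w)).
A: condition met.
B: fails — w0Rw2, w0Rw2 but no w with w2Rw and w2R²w.
C: fails — dRc, dRc but no w with cRw and cR²w.
D: fails — aRb, aRd but no w with bRw and dR²w.
E: fails — bRb, bRd but no w with bRw and dR²w.
Valid on: A.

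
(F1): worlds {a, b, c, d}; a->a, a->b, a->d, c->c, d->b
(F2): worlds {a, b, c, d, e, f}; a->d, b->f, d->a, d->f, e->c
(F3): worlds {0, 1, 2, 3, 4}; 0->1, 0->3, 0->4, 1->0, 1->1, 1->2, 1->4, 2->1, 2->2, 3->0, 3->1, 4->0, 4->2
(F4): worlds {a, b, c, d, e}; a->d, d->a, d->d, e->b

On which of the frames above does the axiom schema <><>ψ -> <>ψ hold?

The schema corresponds to transitivity: forall x forall y forall z (Rxy & Ryz -> Rxz).
(F1): holds.
(F2): fails — Rad and Rdf but not Raf.
(F3): fails — R10 and R03 but not R13.
(F4): fails — Rad and Rda but not Raa.
Valid on: (F1).

(F1)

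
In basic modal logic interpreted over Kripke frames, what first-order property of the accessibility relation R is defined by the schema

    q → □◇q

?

Suppose q→□◇q is valid. Take Rxy and set V(q)={x}. Then q at x, so □◇q at x, so ◇q at y, so some z with Ryz has q; z=x, i.e. Ryx.

symmetry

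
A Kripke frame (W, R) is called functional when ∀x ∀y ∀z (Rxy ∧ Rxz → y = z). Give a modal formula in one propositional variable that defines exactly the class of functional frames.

◇p → □p

This is partial functionality; the standard corresponding axiom is CD: ◇p → □p.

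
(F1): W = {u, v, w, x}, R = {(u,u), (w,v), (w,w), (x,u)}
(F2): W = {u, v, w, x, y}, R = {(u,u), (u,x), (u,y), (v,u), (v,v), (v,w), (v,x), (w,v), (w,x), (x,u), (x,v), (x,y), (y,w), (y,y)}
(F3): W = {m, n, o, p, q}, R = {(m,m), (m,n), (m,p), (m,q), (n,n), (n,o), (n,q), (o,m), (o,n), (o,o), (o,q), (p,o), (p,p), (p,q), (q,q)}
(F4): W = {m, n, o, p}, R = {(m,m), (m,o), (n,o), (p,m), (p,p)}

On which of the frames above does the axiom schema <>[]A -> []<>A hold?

This is the axiom for convergence; its first-order frame correspondent is forall x forall y forall z (Rxy & Rxz -> exists w (Ryw & Rzw)).
(F1): fails — Rww and Rwv but w and v have no common successor.
(F2): fails — Ryw and Ryy but w and y have no common successor.
(F3): condition met.
(F4): fails — Rmo and Rmo but o and o have no common successor.

(F3)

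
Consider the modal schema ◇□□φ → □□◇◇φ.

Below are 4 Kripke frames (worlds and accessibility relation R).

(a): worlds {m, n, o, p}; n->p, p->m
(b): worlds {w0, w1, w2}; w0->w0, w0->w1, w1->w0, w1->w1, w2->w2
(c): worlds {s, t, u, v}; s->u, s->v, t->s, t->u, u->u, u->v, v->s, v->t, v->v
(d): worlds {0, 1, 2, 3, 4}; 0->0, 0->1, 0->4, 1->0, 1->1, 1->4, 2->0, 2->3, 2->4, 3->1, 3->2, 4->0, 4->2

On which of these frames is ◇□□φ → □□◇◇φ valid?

(b), (c), (d)

This is the axiom for a generalized confluence (Geach) condition; its first-order frame correspondent is ∀x ∀y ∀z ((xRy ∧ xR²z) → ∃w (yR²w ∧ zR²w)).
(a): fails — nRp, nR²m but no w with pR²w and mR²w.
(b): holds.
(c): holds.
(d): holds.
Valid on: (b), (c), (d).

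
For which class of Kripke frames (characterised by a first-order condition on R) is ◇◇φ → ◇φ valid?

transitivity: ∀x ∀y ∀z (Rxy ∧ Ryz → Rxz)

Replacing φ by ¬φ and contraposing gives the equivalent schema □φ → □□φ.
Suppose □φ→□□φ is valid. Take Rxy, Ryz and set V(φ)={w : Rxw}. Then □φ at x, so □□φ at x, so □φ at y, so φ at z, i.e. Rxz.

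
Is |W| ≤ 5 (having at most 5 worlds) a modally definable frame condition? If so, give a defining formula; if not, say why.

Not definable by any modal formula

Modal frame validity is preserved under disjoint unions.
Any modal formula valid on each of 6 disjoint one-world frames is valid on their disjoint union (validity is preserved under disjoint unions). Each one-world frame has |W|=1≤5, but the union has |W|=6.
So the class is not modally definable.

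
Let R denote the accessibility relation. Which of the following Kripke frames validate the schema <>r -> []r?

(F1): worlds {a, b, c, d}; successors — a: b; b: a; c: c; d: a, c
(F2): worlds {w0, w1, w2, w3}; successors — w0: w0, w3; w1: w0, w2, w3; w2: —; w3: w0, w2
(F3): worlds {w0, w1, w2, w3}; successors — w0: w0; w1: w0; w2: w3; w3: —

Frame correspondent (Sahlqvist): forall x forall y forall z (Rxy & Rxz -> y = z) — i.e. partial functionality.
(F1): fails — d sees both a and c.
(F2): fails — w0 sees both w0 and w3.
(F3): ✓.
Valid on: (F3).

(F3)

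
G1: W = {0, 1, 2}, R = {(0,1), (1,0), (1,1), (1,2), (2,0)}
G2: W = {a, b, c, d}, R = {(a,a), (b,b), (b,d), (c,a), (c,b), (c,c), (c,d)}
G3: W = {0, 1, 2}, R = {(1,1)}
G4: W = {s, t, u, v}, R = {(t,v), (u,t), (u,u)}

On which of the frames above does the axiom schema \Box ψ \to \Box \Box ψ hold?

G2, G3

The schema corresponds to transitivity: \forall x \forall y \forall z (Rxy \wedge Ryz \to Rxz).
G1: fails — R01 and R10 but not R00.
G2: satisfies the condition.
G3: satisfies the condition.
G4: fails — Rut and Rtv but not Ruv.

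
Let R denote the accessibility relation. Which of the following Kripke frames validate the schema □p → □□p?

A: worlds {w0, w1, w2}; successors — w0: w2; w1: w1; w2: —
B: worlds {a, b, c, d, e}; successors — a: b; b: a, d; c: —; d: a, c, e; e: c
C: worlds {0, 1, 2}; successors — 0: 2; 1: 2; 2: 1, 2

A

This is the axiom for transitivity; its first-order frame correspondent is ∀x ∀y ∀z (Rxy ∧ Ryz → Rxz).
A: holds.
B: fails — Rab and Rba but not Raa.
C: fails — R12 and R21 but not R11.
Valid on: A.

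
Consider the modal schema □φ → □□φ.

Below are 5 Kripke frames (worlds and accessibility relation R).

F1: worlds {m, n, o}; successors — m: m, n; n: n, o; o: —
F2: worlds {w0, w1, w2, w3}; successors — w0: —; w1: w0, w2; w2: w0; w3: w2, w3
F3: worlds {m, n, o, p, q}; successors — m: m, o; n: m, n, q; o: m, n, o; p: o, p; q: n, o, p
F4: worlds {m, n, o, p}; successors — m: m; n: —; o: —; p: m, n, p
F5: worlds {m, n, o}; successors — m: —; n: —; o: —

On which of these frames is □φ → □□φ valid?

F4, F5

Frame correspondent (Sahlqvist): ∀x ∀y ∀z (Rxy ∧ Ryz → Rxz) — i.e. transitivity.
F1: fails — Rmn and Rno but not Rmo.
F2: fails — Rw3w2 and Rw2w0 but not Rw3w0.
F3: fails — Ron and Rnq but not Roq.
F4: ✓.
F5: ✓.
Valid on: F4, F5.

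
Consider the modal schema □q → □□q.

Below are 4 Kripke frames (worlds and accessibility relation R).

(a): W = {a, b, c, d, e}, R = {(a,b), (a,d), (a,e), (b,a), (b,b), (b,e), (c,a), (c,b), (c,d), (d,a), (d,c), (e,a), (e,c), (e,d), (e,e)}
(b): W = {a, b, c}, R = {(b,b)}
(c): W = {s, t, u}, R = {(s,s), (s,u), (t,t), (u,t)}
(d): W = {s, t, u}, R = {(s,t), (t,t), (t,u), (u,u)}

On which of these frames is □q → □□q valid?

(b)

This is the axiom for transitivity; its first-order frame correspondent is ∀x ∀y ∀z (Rxy ∧ Ryz → Rxz).
(a): fails — Rcd and Rdc but not Rcc.
(b): condition met.
(c): fails — Rsu and Rut but not Rst.
(d): fails — Rst and Rtu but not Rsu.
Valid on: (b).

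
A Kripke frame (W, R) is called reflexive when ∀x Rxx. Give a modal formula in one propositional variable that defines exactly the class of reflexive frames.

This is reflexivity; the standard corresponding axiom is T: □q → q.
Suppose □q→q is valid. At any x set V(q)={w : Rxw}. Then □q holds at x, so q holds at x, i.e. Rxx.

□q → q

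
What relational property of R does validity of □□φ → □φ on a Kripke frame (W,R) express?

Suppose □□φ→□φ is valid. Take Rxy and set V(φ)={w : xR²w}. Then □□φ at x, so □φ at x, so φ at y, i.e. ∃z(Rxz∧Rzy).

Density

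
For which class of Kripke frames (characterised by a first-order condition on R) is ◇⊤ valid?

◇⊤ holds at w iff w has a successor, so frame-validity of ◇⊤ is exactly seriality. Equivalently via □p → ◇p:
Suppose □p→◇p is valid. At any x set V(p)=W. Then □p at x, so ◇p at x, so x has a successor.
The converse is a direct semantic check.
So the correspondent is seriality.

seriality: ∀x ∃y Rxy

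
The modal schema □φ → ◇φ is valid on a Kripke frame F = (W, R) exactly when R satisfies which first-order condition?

This is the D axiom.
It corresponds to seriality: ∀x ∃y Rxy.

seriality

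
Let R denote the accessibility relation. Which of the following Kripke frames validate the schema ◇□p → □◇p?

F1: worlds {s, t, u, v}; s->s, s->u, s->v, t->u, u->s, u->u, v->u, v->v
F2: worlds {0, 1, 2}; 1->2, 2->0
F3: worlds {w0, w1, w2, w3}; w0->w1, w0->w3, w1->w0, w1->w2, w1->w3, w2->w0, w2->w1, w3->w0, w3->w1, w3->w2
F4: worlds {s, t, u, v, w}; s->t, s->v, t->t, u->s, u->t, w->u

F1, F3

This is the axiom for convergence; its first-order frame correspondent is ∀x ∀y ∀z (Rxy ∧ Rxz → ∃w (Ryw ∧ Rzw)).
F1: satisfies the condition.
F2: fails — R20 and R20 but 0 and 0 have no common successor.
F3: satisfies the condition.
F4: fails — Rsv and Rsv but v and v have no common successor.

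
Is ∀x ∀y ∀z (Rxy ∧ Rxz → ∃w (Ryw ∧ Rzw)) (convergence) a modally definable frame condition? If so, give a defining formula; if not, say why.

Definable; ◇□r → □◇r defines it

This is a Sahlqvist condition; the .2 axiom ◇□r → □◇r defines it.
Suppose ◇□r→□◇r is valid. Take Rxy, Rxz and set V(r)={w : Ryw}. Then □r at y so ◇□r at x, so □◇r at x, so ◇r at z, giving w with Rzw and Ryw.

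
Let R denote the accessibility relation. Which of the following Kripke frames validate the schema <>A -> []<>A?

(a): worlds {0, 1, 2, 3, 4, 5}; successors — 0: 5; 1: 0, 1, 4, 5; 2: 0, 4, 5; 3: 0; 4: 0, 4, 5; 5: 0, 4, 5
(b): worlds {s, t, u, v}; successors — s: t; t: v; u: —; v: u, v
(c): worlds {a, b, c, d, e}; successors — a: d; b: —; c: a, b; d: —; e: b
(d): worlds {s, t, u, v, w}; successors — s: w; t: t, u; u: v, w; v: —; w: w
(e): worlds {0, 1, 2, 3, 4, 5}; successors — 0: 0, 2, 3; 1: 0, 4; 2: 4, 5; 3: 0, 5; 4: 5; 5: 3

This is the axiom for the Euclidean property; its first-order frame correspondent is forall x forall y forall z (Rxy & Rxz -> Ryz).
(a): fails — R10 and R10 but not R00.
(b): fails — Rst and Rst but not Rtt.
(c): fails — Rad and Rad but not Rdd.
(d): fails — Rtu and Rtt but not Rut.
(e): fails — R02 and R00 but not R20.

none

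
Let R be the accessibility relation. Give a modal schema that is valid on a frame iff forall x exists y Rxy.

A defining formula is □s → ◇s (the D axiom).
Suppose □s→◇s is valid. At any x set V(s)=W. Then □s at x, so ◇s at x, so x has a successor.

□s → ◇s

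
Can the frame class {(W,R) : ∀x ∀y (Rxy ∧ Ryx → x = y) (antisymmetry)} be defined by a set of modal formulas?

Not modally definable

Any modally definable frame class is closed under surjective bounded morphisms.
The 6-cycle (worlds 0,1,2,3,4,5 with 0→1→2→3→4→5→0) is antisymmetric. Sending even-indexed worlds to a and odd-indexed worlds to b is a surjective bounded morphism onto the two-world frame with a↔b, which is not antisymmetric.
So the class is not modally definable.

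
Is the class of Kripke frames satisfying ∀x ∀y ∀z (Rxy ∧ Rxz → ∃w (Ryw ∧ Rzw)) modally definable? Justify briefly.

This is a Sahlqvist condition; the .2 axiom ◇□q → □◇q defines it.
Suppose ◇□q→□◇q is valid. Take Rxy, Rxz and set V(q)={w : Ryw}. Then □q at y so ◇□q at x, so □◇q at x, so ◇q at z, giving w with Rzw and Ryw.

Definable; ◇□q → □◇q defines it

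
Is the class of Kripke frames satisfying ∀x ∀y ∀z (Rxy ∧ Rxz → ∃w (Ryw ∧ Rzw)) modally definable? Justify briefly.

Yes — defined by ◇□r → □◇r

Yes: it is convergence, defined by the .2 schema ◇□r → □◇r.
Suppose ◇□r→□◇r is valid. Take Rxy, Rxz and set V(r)={w : Ryw}. Then □r at y so ◇□r at x, so □◇r at x, so ◇r at z, giving w with Rzw and Ryw.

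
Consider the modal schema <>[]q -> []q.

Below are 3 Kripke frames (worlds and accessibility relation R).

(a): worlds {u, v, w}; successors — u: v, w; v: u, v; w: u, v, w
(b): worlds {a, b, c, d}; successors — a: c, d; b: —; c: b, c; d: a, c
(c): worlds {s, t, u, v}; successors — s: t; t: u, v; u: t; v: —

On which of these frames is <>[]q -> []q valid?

none

Frame correspondent (Sahlqvist): forall x forall y forall z (Rxy & Rxz -> Ryz) — i.e. the Euclidean property.
(a): fails — Ruv and Ruw but not Rvw.
(b): fails — Rac and Rad but not Rcd.
(c): fails — Rst and Rst but not Rtt.
Valid on no frame.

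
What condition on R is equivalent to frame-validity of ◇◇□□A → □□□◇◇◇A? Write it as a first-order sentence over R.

∀x ∀y ∀z ((xR²y ∧ xR³z) → ∃w (yR²w ∧ zR³w))

This is a Sahlqvist (Geach-type) schema ◇^2□^2A → □^3◇^3A.
Minimal-valuation argument: fix x; take any y with xR^2y and any z with xR^3z. Set V(A) to the set of worlds R-reachable from y in exactly 2 steps. Then □^2A holds at y, so the antecedent holds at x; validity forces ◇^3A at z, giving a w with zR^3w and yR^2w.
First-order correspondent: ∀x ∀y ∀z ((xR²y ∧ xR³z) → ∃w (yR²w ∧ zR³w)).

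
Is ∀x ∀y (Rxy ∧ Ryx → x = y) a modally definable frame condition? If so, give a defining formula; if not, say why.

If a class were modally definable it would be closed under surjective bounded morphisms (Goldblatt–Thomason).
The 6-cycle (worlds 0,1,2,3,4,5 with 0→1→2→3→4→5→0) is antisymmetric. Sending even-indexed worlds to a and odd-indexed worlds to b is a surjective bounded morphism onto the two-world frame with a↔b, which is not antisymmetric.
So the class is not modally definable.

Not definable by any modal formula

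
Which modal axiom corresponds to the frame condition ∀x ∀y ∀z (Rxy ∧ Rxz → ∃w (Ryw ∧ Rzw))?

A defining formula is ◇□q → □◇q (the .2 axiom).

◇□q → □◇q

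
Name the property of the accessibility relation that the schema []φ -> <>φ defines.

seriality: forall x exists y Rxy

This schema is the D axiom.
Its frame correspondent is seriality — forall x exists y Rxy.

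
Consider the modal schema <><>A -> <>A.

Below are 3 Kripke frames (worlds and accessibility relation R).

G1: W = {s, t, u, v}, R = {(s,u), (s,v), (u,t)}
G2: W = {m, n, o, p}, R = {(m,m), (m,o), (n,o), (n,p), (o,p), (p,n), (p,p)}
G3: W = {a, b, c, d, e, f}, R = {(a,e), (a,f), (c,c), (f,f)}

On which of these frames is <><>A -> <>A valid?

Frame correspondent (Sahlqvist): forall x forall y forall z (Rxy & Ryz -> Rxz) — i.e. transitivity.
G1: fails — Rsu and Rut but not Rst.
G2: fails — Rop and Rpn but not Ron.
G3: satisfies the condition.
Valid on: G3.

G3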